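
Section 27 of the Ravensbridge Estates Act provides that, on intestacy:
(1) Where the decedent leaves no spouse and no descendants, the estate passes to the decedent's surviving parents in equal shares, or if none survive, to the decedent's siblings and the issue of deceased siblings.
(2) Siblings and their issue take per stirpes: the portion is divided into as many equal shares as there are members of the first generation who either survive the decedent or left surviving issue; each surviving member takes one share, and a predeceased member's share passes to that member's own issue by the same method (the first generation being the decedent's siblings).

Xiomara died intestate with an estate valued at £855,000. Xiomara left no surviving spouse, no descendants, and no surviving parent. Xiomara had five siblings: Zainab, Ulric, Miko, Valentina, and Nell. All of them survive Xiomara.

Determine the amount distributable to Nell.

Nell receives £171,000.

The entire £855,000 passes to the siblings and their issue.
That amount (£855,000) is divided into 5 shares of £171,000: Zainab, Ulric, Miko, Valentina, and Nell each take £171,000.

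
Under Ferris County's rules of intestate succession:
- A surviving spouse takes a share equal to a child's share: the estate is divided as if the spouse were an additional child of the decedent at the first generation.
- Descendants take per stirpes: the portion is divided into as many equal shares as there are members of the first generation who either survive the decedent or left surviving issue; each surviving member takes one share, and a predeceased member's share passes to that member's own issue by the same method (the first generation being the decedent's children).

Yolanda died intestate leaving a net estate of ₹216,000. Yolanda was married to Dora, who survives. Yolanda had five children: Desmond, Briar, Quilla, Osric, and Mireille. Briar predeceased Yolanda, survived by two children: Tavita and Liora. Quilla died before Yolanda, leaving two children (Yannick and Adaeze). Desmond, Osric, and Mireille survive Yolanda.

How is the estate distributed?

Dora: ₹36,000; Desmond: ₹36,000; Tavita: ₹18,000; Liora: ₹18,000; Yannick: ₹18,000; Adaeze: ₹18,000; Osric: ₹36,000; Mireille: ₹36,000

The spouse counts as an additional share at the children's level, so there are 6 primary shares of ₹36,000. Dora takes one such share (₹36,000).
The children's combined portion (₹180,000) is divided into 5 shares of ₹36,000: Desmond, Osric, and Mireille each take ₹36,000; Briar's ₹36,000 share passes to Briar's issue; Quilla's ₹36,000 share passes to Quilla's issue.
Briar's share (₹36,000) is divided into 2 shares of ₹18,000: Tavita and Liora each take ₹18,000.
Quilla's share (₹36,000) is divided into 2 shares of ₹18,000: Yannick and Adaeze each take ₹18,000.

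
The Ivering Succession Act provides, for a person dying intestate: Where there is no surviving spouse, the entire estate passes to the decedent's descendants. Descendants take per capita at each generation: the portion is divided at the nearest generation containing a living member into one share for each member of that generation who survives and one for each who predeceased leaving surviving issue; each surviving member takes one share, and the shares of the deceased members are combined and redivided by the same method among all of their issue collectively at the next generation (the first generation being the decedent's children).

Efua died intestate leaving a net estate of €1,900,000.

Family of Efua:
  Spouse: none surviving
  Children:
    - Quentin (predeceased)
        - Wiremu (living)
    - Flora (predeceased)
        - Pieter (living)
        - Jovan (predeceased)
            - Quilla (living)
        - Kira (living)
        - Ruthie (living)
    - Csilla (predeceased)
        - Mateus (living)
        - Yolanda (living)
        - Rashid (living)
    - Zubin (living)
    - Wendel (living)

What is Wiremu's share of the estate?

The entire €1,900,000 passes to the descendants.
That amount (€1,900,000) is divided at the children's generation into 5 shares of €380,000. Zubin and Wendel each take €380,000. The 3 shares of the deceased (Quentin, Flora, and Csilla) are combined into a pool of €1,140,000.
That pool (€1,140,000) is divided at the grandchildren's generation into 8 shares of €142,500. Wiremu, Pieter, Kira, Ruthie, Mateus, Yolanda, and Rashid each take €142,500. The remaining share for the deceased Jovan (€142,500) is carried to the next generation.
That pool (€142,500) passes entirely to Quilla, the sole taker at the great-grandchildren's generation.

Wiremu receives €142,500.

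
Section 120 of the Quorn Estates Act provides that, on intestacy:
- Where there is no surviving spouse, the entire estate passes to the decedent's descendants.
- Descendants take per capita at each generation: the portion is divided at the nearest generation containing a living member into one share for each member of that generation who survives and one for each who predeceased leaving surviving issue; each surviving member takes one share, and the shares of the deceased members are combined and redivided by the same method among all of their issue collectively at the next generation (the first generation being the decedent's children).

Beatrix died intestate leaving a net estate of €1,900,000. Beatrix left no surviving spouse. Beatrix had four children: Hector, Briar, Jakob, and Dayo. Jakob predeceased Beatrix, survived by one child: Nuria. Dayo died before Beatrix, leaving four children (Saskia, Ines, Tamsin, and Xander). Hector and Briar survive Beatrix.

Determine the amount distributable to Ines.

The entire €1,900,000 passes to the descendants.
That amount (€1,900,000) is divided at the children's generation into 4 shares of €475,000. Hector and Briar each take €475,000. The 2 shares of the deceased (Jakob and Dayo) are combined into a pool of €950,000.
That pool (€950,000) is divided at the grandchildren's generation equally among Nuria, Saskia, Ines, Tamsin, and Xander: €190,000 each.

Ines receives €190,000.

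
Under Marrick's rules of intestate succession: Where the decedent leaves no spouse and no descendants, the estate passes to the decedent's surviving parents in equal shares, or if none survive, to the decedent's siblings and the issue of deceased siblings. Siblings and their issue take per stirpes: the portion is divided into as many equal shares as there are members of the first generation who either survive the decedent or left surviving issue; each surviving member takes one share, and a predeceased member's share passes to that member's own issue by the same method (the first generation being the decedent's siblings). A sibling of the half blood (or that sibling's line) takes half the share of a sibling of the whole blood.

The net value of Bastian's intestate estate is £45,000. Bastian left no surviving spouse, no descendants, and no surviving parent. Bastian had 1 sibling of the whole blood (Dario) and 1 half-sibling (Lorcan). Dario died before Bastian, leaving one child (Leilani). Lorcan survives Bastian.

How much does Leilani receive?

The entire £45,000 passes to the siblings and their issue.
Counting each half-blood sibling's line as half a unit, there are 3/2 units in £45,000, so one unit is £30,000. Whole-blood lines (Dario) take £30,000 each; half-blood lines (Lorcan) take £15,000 each.
Dario's share (£30,000) passes entirely to Leilani.

Leilani receives £30,000.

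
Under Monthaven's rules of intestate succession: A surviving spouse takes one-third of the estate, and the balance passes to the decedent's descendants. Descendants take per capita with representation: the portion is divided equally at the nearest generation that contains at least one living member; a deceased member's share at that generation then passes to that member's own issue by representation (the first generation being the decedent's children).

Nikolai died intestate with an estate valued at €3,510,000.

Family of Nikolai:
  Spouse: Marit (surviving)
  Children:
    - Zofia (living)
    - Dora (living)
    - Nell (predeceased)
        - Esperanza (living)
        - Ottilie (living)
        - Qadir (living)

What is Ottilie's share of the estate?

Ottilie receives €260,000.

Marit takes one-third of €3,510,000 = €1,170,000. The remaining €2,340,000 passes to the descendants.
The descendants' portion (€2,340,000) is divided into 3 shares of €780,000: Zofia and Dora each take €780,000; Nell's €780,000 share passes to Nell's issue.
Nell's share (€780,000) is divided into 3 shares of €260,000: Esperanza, Ottilie, and Qadir each take €260,000.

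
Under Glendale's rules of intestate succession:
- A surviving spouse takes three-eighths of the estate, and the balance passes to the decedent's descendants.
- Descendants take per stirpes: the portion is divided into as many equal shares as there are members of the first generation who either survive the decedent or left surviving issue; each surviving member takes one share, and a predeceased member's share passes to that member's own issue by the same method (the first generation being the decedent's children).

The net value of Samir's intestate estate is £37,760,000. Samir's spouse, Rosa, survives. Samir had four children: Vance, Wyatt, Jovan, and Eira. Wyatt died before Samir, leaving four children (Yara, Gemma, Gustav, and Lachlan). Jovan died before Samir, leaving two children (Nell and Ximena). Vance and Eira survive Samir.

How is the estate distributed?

Rosa: £14,160,000; Vance: £5,900,000; Yara: £1,475,000; Gemma: £1,475,000; Gustav: £1,475,000; Lachlan: £1,475,000; Nell: £2,950,000; Ximena: £2,950,000; Eira: £5,900,000

Rosa takes three-eighths of £37,760,000 = £14,160,000. The remaining £23,600,000 passes to the descendants.
The descendants' portion (£23,600,000) is divided into 4 shares of £5,900,000: Vance and Eira each take £5,900,000; Wyatt's £5,900,000 share passes to Wyatt's issue; Jovan's £5,900,000 share passes to Jovan's issue.
Wyatt's share (£5,900,000) is divided into 4 shares of £1,475,000: Yara, Gemma, Gustav, and Lachlan each take £1,475,000.
Jovan's share (£5,900,000) is divided into 2 shares of £2,950,000: Nell and Ximena each take £2,950,000.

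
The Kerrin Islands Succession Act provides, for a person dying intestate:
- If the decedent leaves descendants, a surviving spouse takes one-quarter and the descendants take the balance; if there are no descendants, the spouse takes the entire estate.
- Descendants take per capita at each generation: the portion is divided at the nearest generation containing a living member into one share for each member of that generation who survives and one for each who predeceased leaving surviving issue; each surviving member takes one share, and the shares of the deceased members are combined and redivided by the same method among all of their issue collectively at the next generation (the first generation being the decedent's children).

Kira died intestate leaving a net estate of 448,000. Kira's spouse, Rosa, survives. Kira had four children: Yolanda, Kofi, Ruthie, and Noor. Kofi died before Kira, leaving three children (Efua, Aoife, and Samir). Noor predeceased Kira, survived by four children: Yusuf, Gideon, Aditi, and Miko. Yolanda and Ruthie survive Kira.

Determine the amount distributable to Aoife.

Rosa takes one-quarter of 448,000 = 112,000. The remaining 336,000 passes to the descendants.
The descendants' portion (336,000) is divided at the children's generation into 4 shares of 84,000. Yolanda and Ruthie each take 84,000. The 2 shares of the deceased (Kofi and Noor) are combined into a pool of 168,000.
That pool (168,000) is divided at the grandchildren's generation equally among Efua, Aoife, Samir, Yusuf, Gideon, Aditi, and Miko: 24,000 each.

Aoife receives 24,000.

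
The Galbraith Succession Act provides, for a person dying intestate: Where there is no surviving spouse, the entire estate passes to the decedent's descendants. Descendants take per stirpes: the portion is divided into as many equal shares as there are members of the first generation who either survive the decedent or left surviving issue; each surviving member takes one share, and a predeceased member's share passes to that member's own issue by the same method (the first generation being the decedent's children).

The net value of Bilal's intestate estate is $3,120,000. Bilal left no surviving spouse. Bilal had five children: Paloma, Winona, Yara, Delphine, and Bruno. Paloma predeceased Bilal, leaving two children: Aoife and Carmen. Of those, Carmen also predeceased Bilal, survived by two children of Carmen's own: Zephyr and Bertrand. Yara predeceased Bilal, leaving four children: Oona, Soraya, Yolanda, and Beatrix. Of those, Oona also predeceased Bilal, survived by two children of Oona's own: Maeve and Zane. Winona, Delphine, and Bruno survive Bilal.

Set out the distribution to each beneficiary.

Aoife: $312,000; Zephyr: $156,000; Bertrand: $156,000; Winona: $624,000; Maeve: $78,000; Zane: $78,000; Soraya: $156,000; Yolanda: $156,000; Beatrix: $156,000; Delphine: $624,000; Bruno: $624,000

The entire $3,120,000 passes to the descendants.
That amount ($3,120,000) is divided into 5 shares of $624,000: Winona, Delphine, and Bruno each take $624,000; Paloma's $624,000 share passes to Paloma's issue; Yara's $624,000 share passes to Yara's issue.
Paloma's share ($624,000) is divided into 2 shares of $312,000: Aoife takes $312,000; Carmen's $312,000 share passes to Carmen's issue.
Carmen's share ($312,000) is divided into 2 shares of $156,000: Zephyr and Bertrand each take $156,000.
Yara's share ($624,000) is divided into 4 shares of $156,000: Soraya, Yolanda, and Beatrix each take $156,000; Oona's $156,000 share passes to Oona's issue.
Oona's share ($156,000) is divided into 2 shares of $78,000: Maeve and Zane each take $78,000.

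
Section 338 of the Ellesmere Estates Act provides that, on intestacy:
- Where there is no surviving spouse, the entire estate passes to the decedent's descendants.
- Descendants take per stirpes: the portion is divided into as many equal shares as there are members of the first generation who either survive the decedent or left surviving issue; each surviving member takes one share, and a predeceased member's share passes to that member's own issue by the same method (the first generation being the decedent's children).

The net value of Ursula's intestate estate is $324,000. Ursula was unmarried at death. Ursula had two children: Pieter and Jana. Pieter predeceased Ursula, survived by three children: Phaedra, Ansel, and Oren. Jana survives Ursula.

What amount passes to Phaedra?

Phaedra receives $54,000.

The entire $324,000 passes to the descendants.
That amount ($324,000) is divided into 2 shares of $162,000: Jana takes $162,000; Pieter's $162,000 share passes to Pieter's issue.
Pieter's share ($162,000) is divided into 3 shares of $54,000: Phaedra, Ansel, and Oren each take $54,000.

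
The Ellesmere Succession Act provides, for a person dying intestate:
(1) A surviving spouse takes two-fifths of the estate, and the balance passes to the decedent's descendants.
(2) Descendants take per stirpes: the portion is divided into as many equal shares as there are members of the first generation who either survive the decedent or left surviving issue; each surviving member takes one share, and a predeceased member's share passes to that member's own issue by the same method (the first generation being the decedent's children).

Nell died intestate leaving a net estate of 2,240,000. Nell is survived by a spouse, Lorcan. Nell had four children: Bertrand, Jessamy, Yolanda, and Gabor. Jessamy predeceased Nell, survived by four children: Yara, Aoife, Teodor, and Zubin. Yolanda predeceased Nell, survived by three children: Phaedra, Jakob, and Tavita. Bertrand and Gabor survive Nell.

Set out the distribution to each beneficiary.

Lorcan takes two-fifths of 2,240,000 = 896,000. The remaining 1,344,000 passes to the descendants.
The descendants' portion (1,344,000) is divided into 4 shares of 336,000: Bertrand and Gabor each take 336,000; Jessamy's 336,000 share passes to Jessamy's issue; Yolanda's 336,000 share passes to Yolanda's issue.
Jessamy's share (336,000) is divided into 4 shares of 84,000: Yara, Aoife, Teodor, and Zubin each take 84,000.
Yolanda's share (336,000) is divided into 3 shares of 112,000: Phaedra, Jakob, and Tavita each take 112,000.

Lorcan: 896,000; Bertrand: 336,000; Yara: 84,000; Aoife: 84,000; Teodor: 84,000; Zubin: 84,000; Phaedra: 112,000; Jakob: 112,000; Tavita: 112,000; Gabor: 336,000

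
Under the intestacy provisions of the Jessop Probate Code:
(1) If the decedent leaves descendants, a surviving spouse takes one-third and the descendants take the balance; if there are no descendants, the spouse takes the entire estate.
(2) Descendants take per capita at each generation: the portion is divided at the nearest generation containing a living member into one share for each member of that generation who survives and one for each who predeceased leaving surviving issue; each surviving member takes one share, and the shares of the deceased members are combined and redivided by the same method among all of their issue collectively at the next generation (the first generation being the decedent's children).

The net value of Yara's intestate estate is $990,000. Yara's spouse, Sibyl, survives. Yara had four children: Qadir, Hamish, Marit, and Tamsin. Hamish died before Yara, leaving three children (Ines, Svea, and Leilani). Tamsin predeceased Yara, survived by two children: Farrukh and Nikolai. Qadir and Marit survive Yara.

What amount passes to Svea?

Svea receives $66,000.

Sibyl takes one-third of $990,000 = $330,000. The remaining $660,000 passes to the descendants.
The descendants' portion ($660,000) is divided at the children's generation into 4 shares of $165,000. Qadir and Marit each take $165,000. The 2 shares of the deceased (Hamish and Tamsin) are combined into a pool of $330,000.
That pool ($330,000) is divided at the grandchildren's generation equally among Ines, Svea, Leilani, Farrukh, and Nikolai: $66,000 each.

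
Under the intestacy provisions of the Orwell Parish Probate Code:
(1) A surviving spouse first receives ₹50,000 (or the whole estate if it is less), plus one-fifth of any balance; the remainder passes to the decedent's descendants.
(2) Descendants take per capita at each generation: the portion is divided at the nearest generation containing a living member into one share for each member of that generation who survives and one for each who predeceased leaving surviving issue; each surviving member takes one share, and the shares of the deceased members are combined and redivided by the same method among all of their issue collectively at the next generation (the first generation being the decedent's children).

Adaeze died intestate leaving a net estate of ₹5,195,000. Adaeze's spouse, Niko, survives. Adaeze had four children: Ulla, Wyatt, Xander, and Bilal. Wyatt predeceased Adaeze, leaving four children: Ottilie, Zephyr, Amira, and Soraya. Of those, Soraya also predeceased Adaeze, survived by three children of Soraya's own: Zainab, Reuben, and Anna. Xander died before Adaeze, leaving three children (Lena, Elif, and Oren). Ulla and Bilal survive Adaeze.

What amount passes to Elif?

Niko first takes ₹50,000, leaving a balance of ₹5,145,000. Niko then takes one-fifth of the balance (₹1,029,000), for a total of ₹1,079,000. The remaining ₹4,116,000 passes to the descendants.
The descendants' portion (₹4,116,000) is divided at the children's generation into 4 shares of ₹1,029,000. Ulla and Bilal each take ₹1,029,000. The 2 shares of the deceased (Wyatt and Xander) are combined into a pool of ₹2,058,000.
That pool (₹2,058,000) is divided at the grandchildren's generation into 7 shares of ₹294,000. Ottilie, Zephyr, Amira, Lena, Elif, and Oren each take ₹294,000. The remaining share for the deceased Soraya (₹294,000) is carried to the next generation.
That pool (₹294,000) is divided at the great-grandchildren's generation equally among Zainab, Reuben, and Anna: ₹98,000 each.

Elif receives ₹294,000.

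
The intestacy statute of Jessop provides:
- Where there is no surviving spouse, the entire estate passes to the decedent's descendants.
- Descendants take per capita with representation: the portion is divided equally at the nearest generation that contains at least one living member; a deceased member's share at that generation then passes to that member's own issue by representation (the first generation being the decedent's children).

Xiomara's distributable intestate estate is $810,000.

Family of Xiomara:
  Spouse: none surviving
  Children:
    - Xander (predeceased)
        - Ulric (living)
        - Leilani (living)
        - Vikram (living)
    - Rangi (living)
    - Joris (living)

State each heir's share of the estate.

Ulric: $90,000; Leilani: $90,000; Vikram: $90,000; Rangi: $270,000; Joris: $270,000

The entire $810,000 passes to the descendants.
That amount ($810,000) is divided into 3 shares of $270,000: Rangi and Joris each take $270,000; Xander's $270,000 share passes to Xander's issue.
Xander's share ($270,000) is divided into 3 shares of $90,000: Ulric, Leilani, and Vikram each take $90,000.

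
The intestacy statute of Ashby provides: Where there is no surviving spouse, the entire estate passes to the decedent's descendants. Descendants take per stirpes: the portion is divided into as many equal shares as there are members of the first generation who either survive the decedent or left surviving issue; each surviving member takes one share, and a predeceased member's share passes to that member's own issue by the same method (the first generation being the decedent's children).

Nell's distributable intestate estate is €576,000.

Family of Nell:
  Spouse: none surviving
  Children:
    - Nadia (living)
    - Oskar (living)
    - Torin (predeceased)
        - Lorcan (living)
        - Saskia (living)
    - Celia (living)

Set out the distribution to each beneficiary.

Nadia: €144,000; Oskar: €144,000; Lorcan: €72,000; Saskia: €72,000; Celia: €144,000

The entire €576,000 passes to the descendants.
That amount (€576,000) is divided into 4 shares of €144,000: Nadia, Oskar, and Celia each take €144,000; Torin's €144,000 share passes to Torin's issue.
Torin's share (€144,000) is divided into 2 shares of €72,000: Lorcan and Saskia each take €72,000.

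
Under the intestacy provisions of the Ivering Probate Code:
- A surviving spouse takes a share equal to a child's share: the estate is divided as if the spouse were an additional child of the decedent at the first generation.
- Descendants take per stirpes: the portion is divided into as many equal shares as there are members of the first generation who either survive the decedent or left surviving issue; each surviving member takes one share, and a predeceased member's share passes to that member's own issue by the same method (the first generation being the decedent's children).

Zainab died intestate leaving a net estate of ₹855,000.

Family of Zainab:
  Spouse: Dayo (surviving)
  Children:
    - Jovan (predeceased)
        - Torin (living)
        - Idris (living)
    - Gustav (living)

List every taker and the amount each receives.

The spouse counts as an additional share at the children's level, so there are 3 primary shares of ₹285,000. Dayo takes one such share (₹285,000).
The children's combined portion (₹570,000) is divided into 2 shares of ₹285,000: Gustav takes ₹285,000; Jovan's ₹285,000 share passes to Jovan's issue.
Jovan's share (₹285,000) is divided into 2 shares of ₹142,500: Torin and Idris each take ₹142,500.

Dayo: ₹285,000; Torin: ₹142,500; Idris: ₹142,500; Gustav: ₹285,000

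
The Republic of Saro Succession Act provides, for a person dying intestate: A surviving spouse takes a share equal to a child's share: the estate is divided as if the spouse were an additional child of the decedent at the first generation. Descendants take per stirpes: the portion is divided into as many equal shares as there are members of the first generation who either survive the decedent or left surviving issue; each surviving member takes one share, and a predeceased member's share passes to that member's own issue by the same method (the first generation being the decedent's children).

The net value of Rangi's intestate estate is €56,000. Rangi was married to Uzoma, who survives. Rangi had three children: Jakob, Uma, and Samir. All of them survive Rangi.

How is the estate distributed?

Uzoma: €14,000; Jakob: €14,000; Uma: €14,000; Samir: €14,000

The spouse counts as an additional share at the children's level, so there are 4 primary shares of €14,000. Uzoma takes one such share (€14,000).
The children's combined portion (€42,000) is divided into 3 shares of €14,000: Jakob, Uma, and Samir each take €14,000.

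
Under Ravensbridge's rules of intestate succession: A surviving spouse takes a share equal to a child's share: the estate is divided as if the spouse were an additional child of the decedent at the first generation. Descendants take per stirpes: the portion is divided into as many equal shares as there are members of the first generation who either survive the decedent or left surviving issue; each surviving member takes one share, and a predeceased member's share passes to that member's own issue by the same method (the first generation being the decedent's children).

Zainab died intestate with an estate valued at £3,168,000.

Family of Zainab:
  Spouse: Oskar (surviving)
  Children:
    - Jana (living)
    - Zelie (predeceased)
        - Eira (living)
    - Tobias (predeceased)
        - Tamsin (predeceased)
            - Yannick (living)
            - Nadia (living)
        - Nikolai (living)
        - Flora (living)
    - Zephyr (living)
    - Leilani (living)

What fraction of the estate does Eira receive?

The spouse counts as an additional share at the children's level, so there are 6 primary shares of £528,000. Oskar takes one such share (£528,000).
The children's combined portion (£2,640,000) is divided into 5 shares of £528,000: Jana, Zephyr, and Leilani each take £528,000; Zelie's £528,000 share passes to Zelie's issue; Tobias's £528,000 share passes to Tobias's issue.
Zelie's share (£528,000) passes entirely to Eira.
Tobias's share (£528,000) is divided into 3 shares of £176,000: Nikolai and Flora each take £176,000; Tamsin's £176,000 share passes to Tamsin's issue.
Tamsin's share (£176,000) is divided into 2 shares of £88,000: Yannick and Nadia each take £88,000.

Eira receives 1/6 of the estate.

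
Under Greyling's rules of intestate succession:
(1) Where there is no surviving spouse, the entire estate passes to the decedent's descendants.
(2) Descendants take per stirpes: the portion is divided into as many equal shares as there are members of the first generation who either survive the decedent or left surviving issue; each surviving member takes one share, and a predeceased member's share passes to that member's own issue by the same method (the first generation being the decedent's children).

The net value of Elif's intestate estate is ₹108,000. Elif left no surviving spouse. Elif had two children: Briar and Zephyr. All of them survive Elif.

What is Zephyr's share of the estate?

Zephyr receives ₹54,000.

The entire ₹108,000 passes to the descendants.
That amount (₹108,000) is divided into 2 shares of ₹54,000: Briar and Zephyr each take ₹54,000.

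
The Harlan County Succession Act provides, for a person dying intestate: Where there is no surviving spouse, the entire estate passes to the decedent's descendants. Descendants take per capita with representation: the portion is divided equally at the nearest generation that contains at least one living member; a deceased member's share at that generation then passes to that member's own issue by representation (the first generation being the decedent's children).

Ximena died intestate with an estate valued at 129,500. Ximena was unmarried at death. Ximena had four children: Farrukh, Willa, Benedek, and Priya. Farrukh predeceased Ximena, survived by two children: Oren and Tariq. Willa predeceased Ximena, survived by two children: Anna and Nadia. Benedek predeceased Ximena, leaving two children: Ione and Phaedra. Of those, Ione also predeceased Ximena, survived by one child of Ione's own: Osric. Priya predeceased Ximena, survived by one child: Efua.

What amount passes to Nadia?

Nadia receives 18,500.

The entire 129,500 passes to the descendants.
No child survives, so the initial division is made at the grandchildren's generation.
That amount (129,500) is divided into 7 shares of 18,500: Oren, Tariq, Anna, Nadia, Phaedra, and Efua each take 18,500; Ione's 18,500 share passes to Ione's issue.
Ione's share (18,500) passes entirely to Osric.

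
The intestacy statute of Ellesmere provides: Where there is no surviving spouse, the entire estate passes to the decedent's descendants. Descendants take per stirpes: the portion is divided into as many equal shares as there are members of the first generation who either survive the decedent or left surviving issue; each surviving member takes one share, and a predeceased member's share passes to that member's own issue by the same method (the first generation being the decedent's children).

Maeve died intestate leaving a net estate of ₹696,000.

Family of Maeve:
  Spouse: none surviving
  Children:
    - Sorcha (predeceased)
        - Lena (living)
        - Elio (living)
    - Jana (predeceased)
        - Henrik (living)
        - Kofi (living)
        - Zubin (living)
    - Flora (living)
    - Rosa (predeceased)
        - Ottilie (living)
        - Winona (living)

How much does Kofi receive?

Kofi receives ₹58,000.

The entire ₹696,000 passes to the descendants.
That amount (₹696,000) is divided into 4 shares of ₹174,000: Flora takes ₹174,000; Sorcha's ₹174,000 share passes to Sorcha's issue; Jana's ₹174,000 share passes to Jana's issue; Rosa's ₹174,000 share passes to Rosa's issue.
Sorcha's share (₹174,000) is divided into 2 shares of ₹87,000: Lena and Elio each take ₹87,000.
Jana's share (₹174,000) is divided into 3 shares of ₹58,000: Henrik, Kofi, and Zubin each take ₹58,000.
Rosa's share (₹174,000) is divided into 2 shares of ₹87,000: Ottilie and Winona each take ₹87,000.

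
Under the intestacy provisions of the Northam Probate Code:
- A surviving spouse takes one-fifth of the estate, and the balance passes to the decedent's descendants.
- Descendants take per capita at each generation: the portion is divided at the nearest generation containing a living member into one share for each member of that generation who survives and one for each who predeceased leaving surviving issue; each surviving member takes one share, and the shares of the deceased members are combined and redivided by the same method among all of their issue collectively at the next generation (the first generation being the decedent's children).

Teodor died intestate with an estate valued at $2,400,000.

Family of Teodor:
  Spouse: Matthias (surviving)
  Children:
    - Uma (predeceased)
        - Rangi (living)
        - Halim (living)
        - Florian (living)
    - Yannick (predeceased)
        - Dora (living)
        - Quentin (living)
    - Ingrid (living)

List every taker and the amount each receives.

Matthias: $480,000; Rangi: $256,000; Halim: $256,000; Florian: $256,000; Dora: $256,000; Quentin: $256,000; Ingrid: $640,000

Matthias takes one-fifth of $2,400,000 = $480,000. The remaining $1,920,000 passes to the descendants.
The descendants' portion ($1,920,000) is divided at the children's generation into 3 shares of $640,000. Ingrid takes $640,000. The 2 shares of the deceased (Uma and Yannick) are combined into a pool of $1,280,000.
That pool ($1,280,000) is divided at the grandchildren's generation equally among Rangi, Halim, Florian, Dora, and Quentin: $256,000 each.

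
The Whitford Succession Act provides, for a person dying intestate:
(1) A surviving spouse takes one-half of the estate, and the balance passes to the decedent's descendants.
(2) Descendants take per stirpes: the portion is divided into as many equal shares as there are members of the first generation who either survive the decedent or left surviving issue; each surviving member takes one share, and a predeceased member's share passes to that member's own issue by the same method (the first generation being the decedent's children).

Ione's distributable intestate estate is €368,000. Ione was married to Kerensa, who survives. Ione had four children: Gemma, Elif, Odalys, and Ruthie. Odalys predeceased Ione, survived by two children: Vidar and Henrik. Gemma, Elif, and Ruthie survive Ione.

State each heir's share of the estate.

Kerensa takes one-half of €368,000 = €184,000. The remaining €184,000 passes to the descendants.
The descendants' portion (€184,000) is divided into 4 shares of €46,000: Gemma, Elif, and Ruthie each take €46,000; Odalys's €46,000 share passes to Odalys's issue.
Odalys's share (€46,000) is divided into 2 shares of €23,000: Vidar and Henrik each take €23,000.

Kerensa: €184,000; Gemma: €46,000; Elif: €46,000; Vidar: €23,000; Henrik: €23,000; Ruthie: €46,000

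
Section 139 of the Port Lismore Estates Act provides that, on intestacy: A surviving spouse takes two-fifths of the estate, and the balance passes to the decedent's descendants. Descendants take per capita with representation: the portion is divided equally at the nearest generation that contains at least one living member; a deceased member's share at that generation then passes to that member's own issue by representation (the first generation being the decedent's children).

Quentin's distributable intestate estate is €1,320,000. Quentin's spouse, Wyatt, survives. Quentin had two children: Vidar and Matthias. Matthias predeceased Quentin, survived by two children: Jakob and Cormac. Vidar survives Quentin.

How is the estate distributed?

Wyatt takes two-fifths of €1,320,000 = €528,000. The remaining €792,000 passes to the descendants.
The descendants' portion (€792,000) is divided into 2 shares of €396,000: Vidar takes €396,000; Matthias's €396,000 share passes to Matthias's issue.
Matthias's share (€396,000) is divided into 2 shares of €198,000: Jakob and Cormac each take €198,000.

Wyatt: €528,000; Vidar: €396,000; Jakob: €198,000; Cormac: €198,000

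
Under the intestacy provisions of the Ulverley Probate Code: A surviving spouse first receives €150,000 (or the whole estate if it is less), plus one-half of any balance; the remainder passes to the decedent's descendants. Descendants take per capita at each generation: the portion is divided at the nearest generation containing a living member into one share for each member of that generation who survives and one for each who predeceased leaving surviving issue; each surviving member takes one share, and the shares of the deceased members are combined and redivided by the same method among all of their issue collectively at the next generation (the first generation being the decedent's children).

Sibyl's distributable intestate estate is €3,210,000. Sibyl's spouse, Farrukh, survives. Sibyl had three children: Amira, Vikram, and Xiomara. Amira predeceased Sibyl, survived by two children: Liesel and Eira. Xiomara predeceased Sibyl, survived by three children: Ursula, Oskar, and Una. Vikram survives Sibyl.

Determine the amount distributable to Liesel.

Liesel receives €204,000.

Farrukh first takes €150,000, leaving a balance of €3,060,000. Farrukh then takes one-half of the balance (€1,530,000), for a total of €1,680,000. The remaining €1,530,000 passes to the descendants.
The descendants' portion (€1,530,000) is divided at the children's generation into 3 shares of €510,000. Vikram takes €510,000. The 2 shares of the deceased (Amira and Xiomara) are combined into a pool of €1,020,000.
That pool (€1,020,000) is divided at the grandchildren's generation equally among Liesel, Eira, Ursula, Oskar, and Una: €204,000 each.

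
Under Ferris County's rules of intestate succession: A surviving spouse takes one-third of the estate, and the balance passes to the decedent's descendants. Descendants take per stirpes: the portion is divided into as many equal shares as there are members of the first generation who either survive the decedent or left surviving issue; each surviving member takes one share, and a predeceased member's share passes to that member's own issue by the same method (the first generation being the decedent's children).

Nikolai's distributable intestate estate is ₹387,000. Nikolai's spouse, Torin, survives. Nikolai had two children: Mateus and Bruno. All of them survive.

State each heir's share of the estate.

Torin takes one-third of ₹387,000 = ₹129,000. The remaining ₹258,000 passes to the descendants.
The descendants' portion (₹258,000) is divided into 2 shares of ₹129,000: Mateus and Bruno each take ₹129,000.

Torin: ₹129,000; Mateus: ₹129,000; Bruno: ₹129,000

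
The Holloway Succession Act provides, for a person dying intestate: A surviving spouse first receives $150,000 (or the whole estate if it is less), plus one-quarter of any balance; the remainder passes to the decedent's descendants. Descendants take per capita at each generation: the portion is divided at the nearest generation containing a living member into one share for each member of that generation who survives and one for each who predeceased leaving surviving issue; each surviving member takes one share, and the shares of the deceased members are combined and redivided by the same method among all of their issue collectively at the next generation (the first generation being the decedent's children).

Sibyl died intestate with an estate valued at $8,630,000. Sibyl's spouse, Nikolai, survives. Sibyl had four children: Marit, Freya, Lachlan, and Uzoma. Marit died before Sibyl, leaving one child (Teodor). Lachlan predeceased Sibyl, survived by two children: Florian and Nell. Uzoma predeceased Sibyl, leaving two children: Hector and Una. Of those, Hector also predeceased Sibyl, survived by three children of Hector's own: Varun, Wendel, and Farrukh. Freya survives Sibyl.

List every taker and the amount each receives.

Nikolai: $2,270,000; Teodor: $954,000; Freya: $1,590,000; Florian: $954,000; Nell: $954,000; Varun: $318,000; Wendel: $318,000; Farrukh: $318,000; Una: $954,000

Nikolai first takes $150,000, leaving a balance of $8,480,000. Nikolai then takes one-quarter of the balance ($2,120,000), for a total of $2,270,000. The remaining $6,360,000 passes to the descendants.
The descendants' portion ($6,360,000) is divided at the children's generation into 4 shares of $1,590,000. Freya takes $1,590,000. The 3 shares of the deceased (Marit, Lachlan, and Uzoma) are combined into a pool of $4,770,000.
That pool ($4,770,000) is divided at the grandchildren's generation into 5 shares of $954,000. Teodor, Florian, Nell, and Una each take $954,000. The remaining share for the deceased Hector ($954,000) is carried to the next generation.
That pool ($954,000) is divided at the great-grandchildren's generation equally among Varun, Wendel, and Farrukh: $318,000 each.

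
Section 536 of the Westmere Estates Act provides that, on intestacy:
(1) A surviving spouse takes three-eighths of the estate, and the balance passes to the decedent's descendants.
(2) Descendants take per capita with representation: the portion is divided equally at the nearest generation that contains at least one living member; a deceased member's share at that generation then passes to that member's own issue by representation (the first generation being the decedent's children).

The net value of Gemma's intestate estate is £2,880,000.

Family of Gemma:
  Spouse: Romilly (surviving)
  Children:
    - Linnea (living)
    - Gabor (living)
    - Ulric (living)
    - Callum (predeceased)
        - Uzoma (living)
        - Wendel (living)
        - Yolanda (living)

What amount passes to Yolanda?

Yolanda receives £150,000.

Romilly takes three-eighths of £2,880,000 = £1,080,000. The remaining £1,800,000 passes to the descendants.
The descendants' portion (£1,800,000) is divided into 4 shares of £450,000: Linnea, Gabor, and Ulric each take £450,000; Callum's £450,000 share passes to Callum's issue.
Callum's share (£450,000) is divided into 3 shares of £150,000: Uzoma, Wendel, and Yolanda each take £150,000.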